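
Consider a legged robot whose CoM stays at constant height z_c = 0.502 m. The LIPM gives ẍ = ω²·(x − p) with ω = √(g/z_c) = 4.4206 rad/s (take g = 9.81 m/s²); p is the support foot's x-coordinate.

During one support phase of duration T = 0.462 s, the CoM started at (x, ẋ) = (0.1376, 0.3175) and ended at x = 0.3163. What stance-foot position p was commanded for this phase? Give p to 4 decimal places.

ωT = 4.4206·0.462 = 2.042317; cosh(ωT) = 3.919089, sinh(ωT) = 3.789361
x(T) = p + (x₀−p)·cosh(ωT) + (ẋ₀/ω)·sinh(ωT) ⇒ p·(1 − cosh) = x(T) − x₀·cosh − (ẋ₀/ω)·sinh
numerator   = 0.3163 − (0.1376)·3.919089 − (0.3175/4.4206)·3.789361 = -0.495129
denominator = 1 − 3.919089 = -2.919089
p = -0.495129 / -2.919089 = 0.1696

p = 0.1696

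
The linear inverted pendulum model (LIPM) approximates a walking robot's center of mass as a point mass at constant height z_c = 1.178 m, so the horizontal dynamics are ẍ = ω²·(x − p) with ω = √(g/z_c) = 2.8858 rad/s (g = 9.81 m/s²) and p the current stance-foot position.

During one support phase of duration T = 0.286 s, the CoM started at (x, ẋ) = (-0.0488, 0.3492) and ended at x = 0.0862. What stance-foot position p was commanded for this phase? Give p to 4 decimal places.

p = -0.1137

ωT = 2.8858·0.286 = 0.825339; cosh(ωT) = 1.360370, sinh(ωT) = 0.922284
x(T) = p + (x₀−p)·cosh(ωT) + (ẋ₀/ω)·sinh(ωT) ⇒ p·(1 − cosh) = x(T) − x₀·cosh − (ẋ₀/ω)·sinh
numerator   = 0.0862 − (-0.0488)·1.360370 − (0.3492/2.8858)·0.922284 = 0.040984
denominator = 1 − 1.360370 = -0.360370
p = 0.040984 / -0.360370 = -0.1137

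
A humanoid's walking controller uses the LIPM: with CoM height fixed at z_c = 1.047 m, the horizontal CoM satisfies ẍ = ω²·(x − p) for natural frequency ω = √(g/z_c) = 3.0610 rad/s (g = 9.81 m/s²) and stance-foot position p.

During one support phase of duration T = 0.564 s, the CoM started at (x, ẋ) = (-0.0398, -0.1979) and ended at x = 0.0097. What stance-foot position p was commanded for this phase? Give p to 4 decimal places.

ωT = 3.0610·0.564 = 1.726404; cosh(ωT) = 2.899165, sinh(ωT) = 2.721242
x(T) = p + (x₀−p)·cosh(ωT) + (ẋ₀/ω)·sinh(ωT) ⇒ p·(1 − cosh) = x(T) − x₀·cosh − (ẋ₀/ω)·sinh
numerator   = 0.0097 − (-0.0398)·2.899165 − (-0.1979/3.0610)·2.721242 = 0.301021
denominator = 1 − 2.899165 = -1.899165
p = 0.301021 / -1.899165 = -0.1585

p = -0.1585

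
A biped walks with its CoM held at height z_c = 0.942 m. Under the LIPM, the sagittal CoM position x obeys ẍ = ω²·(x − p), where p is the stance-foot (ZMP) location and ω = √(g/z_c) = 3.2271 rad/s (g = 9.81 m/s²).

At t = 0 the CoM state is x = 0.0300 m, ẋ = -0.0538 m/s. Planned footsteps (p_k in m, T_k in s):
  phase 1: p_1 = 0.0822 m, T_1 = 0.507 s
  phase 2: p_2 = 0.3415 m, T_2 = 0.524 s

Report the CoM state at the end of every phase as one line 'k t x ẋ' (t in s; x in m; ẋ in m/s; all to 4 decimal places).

1 0.5070 -0.0981 -0.5595
2 1.0310 -1.3457 -5.2864

phase 1: p=0.0822, T=0.507, ωT=1.636140, cosh=2.665019, sinh=2.470289; start (x,ẋ)=(0.030000, -0.053800) → end (x,ẋ)=(-0.098097, -0.559510)
phase 2: p=0.3415, T=0.524, ωT=1.691000, cosh=2.804620, sinh=2.620285; start (x,ẋ)=(-0.098097, -0.559510) → end (x,ẋ)=(-1.345703, -5.286409)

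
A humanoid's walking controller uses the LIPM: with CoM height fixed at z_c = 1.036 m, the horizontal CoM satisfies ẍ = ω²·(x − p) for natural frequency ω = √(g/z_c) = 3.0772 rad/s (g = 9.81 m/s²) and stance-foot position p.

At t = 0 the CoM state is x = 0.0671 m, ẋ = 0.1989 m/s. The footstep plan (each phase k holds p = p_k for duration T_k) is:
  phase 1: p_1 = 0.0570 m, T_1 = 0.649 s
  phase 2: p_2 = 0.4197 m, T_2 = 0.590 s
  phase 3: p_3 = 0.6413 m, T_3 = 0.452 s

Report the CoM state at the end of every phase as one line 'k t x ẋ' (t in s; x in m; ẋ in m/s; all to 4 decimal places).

phase 1: p=0.0570, T=0.649, ωT=1.997103, cosh=3.751704, sinh=3.615976; start (x,ẋ)=(0.067100, 0.198900) → end (x,ẋ)=(0.328617, 0.858597)
phase 2: p=0.4197, T=0.590, ωT=1.815548, cosh=3.153596, sinh=2.990847; start (x,ẋ)=(0.328617, 0.858597) → end (x,ẋ)=(0.966964, 1.869391)
phase 3: p=0.6413, T=0.452, ωT=1.390894, cosh=2.133648, sinh=1.884795; start (x,ẋ)=(0.966964, 1.869391) → end (x,ẋ)=(2.481160, 5.877438)

1 0.6490 0.3286 0.8586
2 1.2390 0.9670 1.8694
3 1.6910 2.4812 5.8774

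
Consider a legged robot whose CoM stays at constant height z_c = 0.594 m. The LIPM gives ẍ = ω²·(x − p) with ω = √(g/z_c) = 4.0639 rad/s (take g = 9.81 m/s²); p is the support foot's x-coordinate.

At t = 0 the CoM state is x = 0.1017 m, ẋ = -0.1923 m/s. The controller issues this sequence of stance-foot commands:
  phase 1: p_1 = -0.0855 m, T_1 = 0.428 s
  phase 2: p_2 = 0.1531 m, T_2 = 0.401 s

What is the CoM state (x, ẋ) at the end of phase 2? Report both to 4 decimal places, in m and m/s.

phase 1: p=-0.0855, T=0.428, ωT=1.739349, cosh=2.934636, sinh=2.759001; start (x,ẋ)=(0.101700, -0.192300) → end (x,ẋ)=(0.333310, 1.534613)
phase 2: p=0.1531, T=0.401, ωT=1.629624, cosh=2.648979, sinh=2.452976; start (x,ẋ)=(0.333310, 1.534613) → end (x,ẋ)=(1.556768, 5.861613)

x = 1.5568, ẋ = 5.8616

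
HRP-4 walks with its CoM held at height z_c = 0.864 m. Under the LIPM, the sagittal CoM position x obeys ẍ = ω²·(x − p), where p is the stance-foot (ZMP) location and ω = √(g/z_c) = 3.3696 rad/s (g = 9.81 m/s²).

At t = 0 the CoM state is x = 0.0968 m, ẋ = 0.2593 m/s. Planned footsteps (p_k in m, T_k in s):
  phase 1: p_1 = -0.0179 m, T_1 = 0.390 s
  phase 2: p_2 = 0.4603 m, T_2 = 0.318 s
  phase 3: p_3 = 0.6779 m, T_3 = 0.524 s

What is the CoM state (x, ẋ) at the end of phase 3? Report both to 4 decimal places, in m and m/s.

phase 1: p=-0.0179, T=0.390, ωT=1.314144, cosh=1.995134, sinh=1.726430; start (x,ẋ)=(0.096800, 0.259300) → end (x,ẋ)=(0.343795, 1.184592)
phase 2: p=0.4603, T=0.318, ωT=1.071533, cosh=1.631167, sinh=1.288684; start (x,ẋ)=(0.343795, 1.184592) → end (x,ẋ)=(0.723302, 1.426363)
phase 3: p=0.6779, T=0.524, ωT=1.765670, cosh=3.008281, sinh=2.837209; start (x,ẋ)=(0.723302, 1.426363) → end (x,ẋ)=(2.015482, 4.724954)

x = 2.0155, ẋ = 4.7250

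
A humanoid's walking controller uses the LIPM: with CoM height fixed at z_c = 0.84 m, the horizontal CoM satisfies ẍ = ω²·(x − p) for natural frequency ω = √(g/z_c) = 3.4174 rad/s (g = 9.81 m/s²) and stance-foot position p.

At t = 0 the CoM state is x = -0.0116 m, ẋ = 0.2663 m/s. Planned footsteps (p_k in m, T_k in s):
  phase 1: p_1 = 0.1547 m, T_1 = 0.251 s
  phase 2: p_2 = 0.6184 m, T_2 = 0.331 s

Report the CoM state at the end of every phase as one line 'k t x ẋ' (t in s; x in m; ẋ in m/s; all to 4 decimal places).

phase 1: p=0.1547, T=0.251, ωT=0.857767, cosh=1.390999, sinh=0.966891; start (x,ẋ)=(-0.011600, 0.266300) → end (x,ẋ)=(-0.001278, -0.179074)
phase 2: p=0.6184, T=0.331, ωT=1.131159, cosh=1.710953, sinh=1.388294; start (x,ẋ)=(-0.001278, -0.179074) → end (x,ẋ)=(-0.514589, -3.246364)

1 0.2510 -0.0013 -0.1791
2 0.5820 -0.5146 -3.2464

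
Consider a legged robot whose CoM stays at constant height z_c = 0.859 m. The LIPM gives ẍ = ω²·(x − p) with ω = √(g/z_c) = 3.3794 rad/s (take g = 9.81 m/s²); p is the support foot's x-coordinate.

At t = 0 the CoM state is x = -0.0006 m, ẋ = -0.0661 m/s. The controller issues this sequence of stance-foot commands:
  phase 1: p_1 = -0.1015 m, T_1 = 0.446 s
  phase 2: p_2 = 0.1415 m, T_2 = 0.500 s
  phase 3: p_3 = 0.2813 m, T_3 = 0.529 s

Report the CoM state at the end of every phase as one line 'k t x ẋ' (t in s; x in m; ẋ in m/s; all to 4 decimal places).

phase 1: p=-0.1015, T=0.446, ωT=1.507212, cosh=2.367828, sinh=2.146302; start (x,ẋ)=(-0.000600, -0.066100) → end (x,ẋ)=(0.095433, 0.575336)
phase 2: p=0.1415, T=0.500, ωT=1.689700, cosh=2.801215, sinh=2.616640; start (x,ẋ)=(0.095433, 0.575336) → end (x,ẋ)=(0.457933, 1.204282)
phase 3: p=0.2813, T=0.529, ωT=1.787703, cosh=3.071526, sinh=2.904182; start (x,ẋ)=(0.457933, 1.204282) → end (x,ẋ)=(1.858768, 5.432534)

1 0.4460 0.0954 0.5753
2 0.9460 0.4579 1.2043
3 1.4750 1.8588 5.4325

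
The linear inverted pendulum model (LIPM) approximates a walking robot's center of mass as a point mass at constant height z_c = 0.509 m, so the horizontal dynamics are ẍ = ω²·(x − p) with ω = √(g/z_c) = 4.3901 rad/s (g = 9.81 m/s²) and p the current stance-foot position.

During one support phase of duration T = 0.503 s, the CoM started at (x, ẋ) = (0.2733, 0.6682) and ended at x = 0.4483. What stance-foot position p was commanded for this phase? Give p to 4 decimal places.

p = 0.4145

ωT = 4.3901·0.503 = 2.208220; cosh(ωT) = 4.604702, sinh(ωT) = 4.494806
x(T) = p + (x₀−p)·cosh(ωT) + (ẋ₀/ω)·sinh(ωT) ⇒ p·(1 − cosh) = x(T) − x₀·cosh − (ẋ₀/ω)·sinh
numerator   = 0.4483 − (0.2733)·4.604702 − (0.6682/4.3901)·4.494806 = -1.494302
denominator = 1 − 4.604702 = -3.604702
p = -1.494302 / -3.604702 = 0.4145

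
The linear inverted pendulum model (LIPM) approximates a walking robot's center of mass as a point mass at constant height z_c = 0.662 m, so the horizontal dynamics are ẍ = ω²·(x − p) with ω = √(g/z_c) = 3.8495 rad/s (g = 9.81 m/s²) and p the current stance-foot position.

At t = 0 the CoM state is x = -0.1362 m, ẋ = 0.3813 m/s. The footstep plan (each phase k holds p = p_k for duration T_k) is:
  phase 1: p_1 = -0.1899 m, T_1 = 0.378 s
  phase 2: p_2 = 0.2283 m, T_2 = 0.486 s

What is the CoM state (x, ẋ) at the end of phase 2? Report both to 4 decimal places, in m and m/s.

phase 1: p=-0.1899, T=0.378, ωT=1.455111, cosh=2.259167, sinh=2.025792; start (x,ẋ)=(-0.136200, 0.381300) → end (x,ẋ)=(0.132076, 1.280188)
phase 2: p=0.2283, T=0.486, ωT=1.870857, cosh=3.323925, sinh=3.169934; start (x,ẋ)=(0.132076, 1.280188) → end (x,ẋ)=(0.962650, 3.081058)

x = 0.9626, ẋ = 3.0811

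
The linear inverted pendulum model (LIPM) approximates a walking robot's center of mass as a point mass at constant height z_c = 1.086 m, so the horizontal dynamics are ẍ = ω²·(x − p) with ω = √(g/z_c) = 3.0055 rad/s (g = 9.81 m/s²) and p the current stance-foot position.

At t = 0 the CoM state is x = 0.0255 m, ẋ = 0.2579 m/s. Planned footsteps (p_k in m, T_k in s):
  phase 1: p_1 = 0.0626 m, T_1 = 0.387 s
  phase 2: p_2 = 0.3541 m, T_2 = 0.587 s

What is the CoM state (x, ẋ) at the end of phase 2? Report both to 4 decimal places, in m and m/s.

phase 1: p=0.0626, T=0.387, ωT=1.163129, cosh=1.756218, sinh=1.443711; start (x,ẋ)=(0.025500, 0.257900) → end (x,ẋ)=(0.121328, 0.291949)
phase 2: p=0.3541, T=0.587, ωT=1.764228, cosh=3.004193, sinh=2.832874; start (x,ẋ)=(0.121328, 0.291949) → end (x,ẋ)=(-0.070011, -1.104795)

x = -0.0700, ẋ = -1.1048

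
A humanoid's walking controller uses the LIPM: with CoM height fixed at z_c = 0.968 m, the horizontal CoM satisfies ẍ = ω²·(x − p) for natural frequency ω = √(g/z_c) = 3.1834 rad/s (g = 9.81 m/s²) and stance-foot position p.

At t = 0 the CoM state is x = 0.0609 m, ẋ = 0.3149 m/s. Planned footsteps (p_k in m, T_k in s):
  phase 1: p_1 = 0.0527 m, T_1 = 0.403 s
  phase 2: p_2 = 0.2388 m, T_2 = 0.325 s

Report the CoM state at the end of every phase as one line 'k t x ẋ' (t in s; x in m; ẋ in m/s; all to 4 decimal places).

phase 1: p=0.0527, T=0.403, ωT=1.282910, cosh=1.942176, sinh=1.664946; start (x,ẋ)=(0.060900, 0.314900) → end (x,ẋ)=(0.233321, 0.655053)
phase 2: p=0.2388, T=0.325, ωT=1.034605, cosh=1.584681, sinh=1.229314; start (x,ẋ)=(0.233321, 0.655053) → end (x,ẋ)=(0.483076, 1.016609)

1 0.4030 0.2333 0.6551
2 0.7280 0.4831 1.0166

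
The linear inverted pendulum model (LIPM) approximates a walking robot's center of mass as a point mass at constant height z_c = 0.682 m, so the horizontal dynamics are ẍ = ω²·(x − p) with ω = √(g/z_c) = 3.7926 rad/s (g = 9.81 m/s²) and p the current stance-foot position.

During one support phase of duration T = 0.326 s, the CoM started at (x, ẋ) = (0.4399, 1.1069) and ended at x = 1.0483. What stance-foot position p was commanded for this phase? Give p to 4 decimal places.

ωT = 3.7926·0.326 = 1.236388; cosh(ωT) = 1.866792, sinh(ωT) = 1.576361
x(T) = p + (x₀−p)·cosh(ωT) + (ẋ₀/ω)·sinh(ωT) ⇒ p·(1 − cosh) = x(T) − x₀·cosh − (ẋ₀/ω)·sinh
numerator   = 1.0483 − (0.4399)·1.866792 − (1.1069/3.7926)·1.576361 = -0.232975
denominator = 1 − 1.866792 = -0.866792
p = -0.232975 / -0.866792 = 0.2688

p = 0.2688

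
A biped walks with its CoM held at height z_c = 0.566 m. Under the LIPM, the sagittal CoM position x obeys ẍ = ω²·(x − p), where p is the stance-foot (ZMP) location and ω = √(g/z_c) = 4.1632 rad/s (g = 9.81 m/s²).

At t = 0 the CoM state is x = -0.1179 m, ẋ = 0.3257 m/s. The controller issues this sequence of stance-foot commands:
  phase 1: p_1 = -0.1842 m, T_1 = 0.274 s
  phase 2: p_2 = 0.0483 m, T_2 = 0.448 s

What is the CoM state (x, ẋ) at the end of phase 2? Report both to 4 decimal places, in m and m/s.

x = 0.7394, ẋ = 3.0296

phase 1: p=-0.1842, T=0.274, ωT=1.140717, cosh=1.724300, sinh=1.404710; start (x,ẋ)=(-0.117900, 0.325700) → end (x,ẋ)=(0.040016, 0.949333)
phase 2: p=0.0483, T=0.448, ωT=1.865114, cosh=3.305774, sinh=3.150895; start (x,ẋ)=(0.040016, 0.949333) → end (x,ẋ)=(0.739412, 3.029611)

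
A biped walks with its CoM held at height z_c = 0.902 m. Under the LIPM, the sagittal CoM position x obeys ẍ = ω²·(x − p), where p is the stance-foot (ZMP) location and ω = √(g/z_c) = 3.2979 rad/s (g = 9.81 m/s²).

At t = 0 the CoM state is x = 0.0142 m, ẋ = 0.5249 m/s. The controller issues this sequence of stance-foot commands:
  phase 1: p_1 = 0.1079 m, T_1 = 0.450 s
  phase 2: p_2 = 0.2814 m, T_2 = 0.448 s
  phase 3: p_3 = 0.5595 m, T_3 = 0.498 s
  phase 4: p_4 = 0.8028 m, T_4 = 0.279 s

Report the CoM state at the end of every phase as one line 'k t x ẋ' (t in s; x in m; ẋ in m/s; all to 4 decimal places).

phase 1: p=0.1079, T=0.450, ωT=1.484055, cosh=2.318756, sinh=2.092039; start (x,ẋ)=(0.014200, 0.524900) → end (x,ẋ)=(0.223606, 0.570647)
phase 2: p=0.2814, T=0.448, ωT=1.477459, cosh=2.305008, sinh=2.076791; start (x,ẋ)=(0.223606, 0.570647) → end (x,ẋ)=(0.507538, 0.919509)
phase 3: p=0.5595, T=0.498, ωT=1.642354, cosh=2.680422, sinh=2.486898; start (x,ẋ)=(0.507538, 0.919509) → end (x,ẋ)=(1.113607, 2.038500)
phase 4: p=0.8028, T=0.279, ωT=0.920114, cosh=1.454025, sinh=1.055552; start (x,ẋ)=(1.113607, 2.038500) → end (x,ẋ)=(1.907179, 4.045981)

1 0.4500 0.2236 0.5706
2 0.8980 0.5075 0.9195
3 1.3960 1.1136 2.0385
4 1.6750 1.9072 4.0460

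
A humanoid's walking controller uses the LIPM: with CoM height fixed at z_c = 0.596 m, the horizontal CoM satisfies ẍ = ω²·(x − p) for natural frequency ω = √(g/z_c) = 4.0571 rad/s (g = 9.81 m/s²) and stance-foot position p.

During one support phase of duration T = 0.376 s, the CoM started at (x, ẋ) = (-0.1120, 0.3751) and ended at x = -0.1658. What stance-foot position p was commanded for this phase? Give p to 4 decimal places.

p = 0.0701

ωT = 4.0571·0.376 = 1.525470; cosh(ωT) = 2.407410, sinh(ωT) = 2.189892
x(T) = p + (x₀−p)·cosh(ωT) + (ẋ₀/ω)·sinh(ωT) ⇒ p·(1 − cosh) = x(T) − x₀·cosh − (ẋ₀/ω)·sinh
numerator   = -0.1658 − (-0.1120)·2.407410 − (0.3751/4.0571)·2.189892 = -0.098637
denominator = 1 − 2.407410 = -1.407410
p = -0.098637 / -1.407410 = 0.0701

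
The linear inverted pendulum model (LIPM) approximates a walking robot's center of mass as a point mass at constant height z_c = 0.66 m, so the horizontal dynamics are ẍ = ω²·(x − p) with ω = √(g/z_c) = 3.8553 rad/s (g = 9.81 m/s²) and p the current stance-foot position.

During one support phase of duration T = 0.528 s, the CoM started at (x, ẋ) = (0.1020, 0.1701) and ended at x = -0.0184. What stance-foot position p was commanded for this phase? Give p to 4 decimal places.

p = 0.2010

ωT = 3.8553·0.528 = 2.035598; cosh(ωT) = 3.893717, sinh(ωT) = 3.763115
x(T) = p + (x₀−p)·cosh(ωT) + (ẋ₀/ω)·sinh(ωT) ⇒ p·(1 − cosh) = x(T) − x₀·cosh − (ẋ₀/ω)·sinh
numerator   = -0.0184 − (0.1020)·3.893717 − (0.1701/3.8553)·3.763115 = -0.581592
denominator = 1 − 3.893717 = -2.893717
p = -0.581592 / -2.893717 = 0.2010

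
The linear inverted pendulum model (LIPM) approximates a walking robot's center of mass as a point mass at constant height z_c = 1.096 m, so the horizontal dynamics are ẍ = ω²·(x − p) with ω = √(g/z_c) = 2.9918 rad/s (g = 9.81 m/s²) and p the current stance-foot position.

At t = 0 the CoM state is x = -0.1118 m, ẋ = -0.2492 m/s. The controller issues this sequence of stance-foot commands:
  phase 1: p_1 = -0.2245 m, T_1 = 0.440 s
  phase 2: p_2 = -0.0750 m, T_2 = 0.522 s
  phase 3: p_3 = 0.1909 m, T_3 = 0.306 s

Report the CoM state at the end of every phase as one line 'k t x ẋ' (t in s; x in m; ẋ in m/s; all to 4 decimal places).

phase 1: p=-0.2245, T=0.440, ωT=1.316392, cosh=1.999020, sinh=1.730919; start (x,ẋ)=(-0.111800, -0.249200) → end (x,ẋ)=(-0.143386, 0.085468)
phase 2: p=-0.0750, T=0.522, ωT=1.561720, cosh=2.488393, sinh=2.278618; start (x,ẋ)=(-0.143386, 0.085468) → end (x,ẋ)=(-0.180077, -0.253521)
phase 3: p=0.1909, T=0.306, ωT=0.915491, cosh=1.449161, sinh=1.048840; start (x,ẋ)=(-0.180077, -0.253521) → end (x,ẋ)=(-0.435583, -1.531491)

1 0.4400 -0.1434 0.0855
2 0.9620 -0.1801 -0.2535
3 1.2680 -0.4356 -1.5315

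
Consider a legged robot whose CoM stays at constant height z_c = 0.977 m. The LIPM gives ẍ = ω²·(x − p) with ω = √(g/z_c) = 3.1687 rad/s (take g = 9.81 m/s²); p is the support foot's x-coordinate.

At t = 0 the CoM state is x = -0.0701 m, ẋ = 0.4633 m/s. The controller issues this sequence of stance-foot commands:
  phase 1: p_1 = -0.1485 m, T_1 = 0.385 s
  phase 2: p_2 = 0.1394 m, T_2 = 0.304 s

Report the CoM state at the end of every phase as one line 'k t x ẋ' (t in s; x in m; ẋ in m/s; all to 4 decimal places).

1 0.3850 0.2219 1.2370
2 0.6890 0.7002 2.1493

phase 1: p=-0.1485, T=0.385, ωT=1.219950, cosh=1.841131, sinh=1.545886; start (x,ẋ)=(-0.070100, 0.463300) → end (x,ẋ)=(0.221871, 1.237034)
phase 2: p=0.1394, T=0.304, ωT=0.963285, cosh=1.500963, sinh=1.119326; start (x,ẋ)=(0.221871, 1.237034) → end (x,ẋ)=(0.700161, 2.149251)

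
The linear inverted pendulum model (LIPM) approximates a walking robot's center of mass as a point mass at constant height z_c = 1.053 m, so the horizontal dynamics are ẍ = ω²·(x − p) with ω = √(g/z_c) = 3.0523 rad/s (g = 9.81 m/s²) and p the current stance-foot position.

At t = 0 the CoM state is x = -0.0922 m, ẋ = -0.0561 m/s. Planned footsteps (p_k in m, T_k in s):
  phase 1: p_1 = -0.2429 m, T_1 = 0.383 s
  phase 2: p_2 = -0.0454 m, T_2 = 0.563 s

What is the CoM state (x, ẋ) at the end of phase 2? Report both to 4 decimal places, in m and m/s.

phase 1: p=-0.2429, T=0.383, ωT=1.169031, cosh=1.764770, sinh=1.454102; start (x,ẋ)=(-0.092200, -0.056100) → end (x,ẋ)=(-0.003675, 0.569857)
phase 2: p=-0.0454, T=0.563, ωT=1.718445, cosh=2.877598, sinh=2.698253; start (x,ẋ)=(-0.003675, 0.569857) → end (x,ẋ)=(0.578425, 1.983460)

x = 0.5784, ẋ = 1.9835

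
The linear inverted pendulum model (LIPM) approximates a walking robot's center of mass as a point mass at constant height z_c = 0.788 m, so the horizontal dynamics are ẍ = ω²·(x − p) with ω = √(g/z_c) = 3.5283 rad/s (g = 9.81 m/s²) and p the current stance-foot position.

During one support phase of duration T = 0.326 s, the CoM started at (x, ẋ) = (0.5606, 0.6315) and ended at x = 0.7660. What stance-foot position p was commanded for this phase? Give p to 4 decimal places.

p = 0.6270

ωT = 3.5283·0.326 = 1.150226; cosh(ωT) = 1.737736, sinh(ωT) = 1.421170
x(T) = p + (x₀−p)·cosh(ωT) + (ẋ₀/ω)·sinh(ωT) ⇒ p·(1 − cosh) = x(T) − x₀·cosh − (ẋ₀/ω)·sinh
numerator   = 0.7660 − (0.5606)·1.737736 − (0.6315/3.5283)·1.421170 = -0.462538
denominator = 1 − 1.737736 = -0.737736
p = -0.462538 / -0.737736 = 0.6270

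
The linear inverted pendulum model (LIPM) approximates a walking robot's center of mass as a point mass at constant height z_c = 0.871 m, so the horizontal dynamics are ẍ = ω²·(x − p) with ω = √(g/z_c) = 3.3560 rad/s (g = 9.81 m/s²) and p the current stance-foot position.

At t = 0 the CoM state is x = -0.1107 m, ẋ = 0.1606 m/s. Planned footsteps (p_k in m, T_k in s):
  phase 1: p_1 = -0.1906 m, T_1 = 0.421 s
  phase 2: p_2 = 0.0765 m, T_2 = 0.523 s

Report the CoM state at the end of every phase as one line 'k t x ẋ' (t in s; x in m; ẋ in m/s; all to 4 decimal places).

1 0.4210 0.0757 0.8675
2 0.9440 0.7994 2.5764

phase 1: p=-0.1906, T=0.421, ωT=1.412876, cosh=2.175597, sinh=1.932155; start (x,ẋ)=(-0.110700, 0.160600) → end (x,ẋ)=(0.075693, 0.867497)
phase 2: p=0.0765, T=0.523, ωT=1.755188, cosh=2.978705, sinh=2.805830; start (x,ẋ)=(0.075693, 0.867497) → end (x,ẋ)=(0.799379, 2.576417)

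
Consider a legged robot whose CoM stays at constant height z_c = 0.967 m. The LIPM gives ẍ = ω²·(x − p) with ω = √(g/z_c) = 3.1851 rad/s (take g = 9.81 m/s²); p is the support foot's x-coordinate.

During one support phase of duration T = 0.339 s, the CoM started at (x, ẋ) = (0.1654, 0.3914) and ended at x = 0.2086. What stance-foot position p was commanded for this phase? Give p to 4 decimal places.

ωT = 3.1851·0.339 = 1.079749; cosh(ωT) = 1.641811, sinh(ωT) = 1.302130
x(T) = p + (x₀−p)·cosh(ωT) + (ẋ₀/ω)·sinh(ωT) ⇒ p·(1 − cosh) = x(T) − x₀·cosh − (ẋ₀/ω)·sinh
numerator   = 0.2086 − (0.1654)·1.641811 − (0.3914/3.1851)·1.302130 = -0.222967
denominator = 1 − 1.641811 = -0.641811
p = -0.222967 / -0.641811 = 0.3474

p = 0.3474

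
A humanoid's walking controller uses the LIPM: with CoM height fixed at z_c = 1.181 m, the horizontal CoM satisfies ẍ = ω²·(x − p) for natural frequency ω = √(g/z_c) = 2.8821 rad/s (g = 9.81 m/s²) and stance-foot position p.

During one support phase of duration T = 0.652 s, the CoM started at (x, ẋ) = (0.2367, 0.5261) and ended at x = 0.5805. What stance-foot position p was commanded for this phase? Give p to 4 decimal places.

p = 0.3388

ωT = 2.8821·0.652 = 1.879129; cosh(ωT) = 3.350262, sinh(ωT) = 3.197539
x(T) = p + (x₀−p)·cosh(ωT) + (ẋ₀/ω)·sinh(ωT) ⇒ p·(1 − cosh) = x(T) − x₀·cosh − (ẋ₀/ω)·sinh
numerator   = 0.5805 − (0.2367)·3.350262 − (0.5261/2.8821)·3.197539 = -0.796187
denominator = 1 − 3.350262 = -2.350262
p = -0.796187 / -2.350262 = 0.3388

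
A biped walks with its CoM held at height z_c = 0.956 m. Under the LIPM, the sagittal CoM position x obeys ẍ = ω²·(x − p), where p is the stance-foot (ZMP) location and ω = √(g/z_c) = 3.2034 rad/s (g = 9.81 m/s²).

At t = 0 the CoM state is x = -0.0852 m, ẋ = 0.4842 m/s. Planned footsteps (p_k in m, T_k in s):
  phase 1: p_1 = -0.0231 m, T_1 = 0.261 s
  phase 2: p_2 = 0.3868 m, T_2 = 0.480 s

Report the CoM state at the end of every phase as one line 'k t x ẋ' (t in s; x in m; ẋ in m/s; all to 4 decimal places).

phase 1: p=-0.0231, T=0.261, ωT=0.836087, cosh=1.370362, sinh=0.936959; start (x,ẋ)=(-0.085200, 0.484200) → end (x,ẋ)=(0.033424, 0.477139)
phase 2: p=0.3868, T=0.480, ωT=1.537632, cosh=2.434223, sinh=2.219334; start (x,ẋ)=(0.033424, 0.477139) → end (x,ẋ)=(-0.142832, -1.350836)

1 0.2610 0.0334 0.4771
2 0.7410 -0.1428 -1.3508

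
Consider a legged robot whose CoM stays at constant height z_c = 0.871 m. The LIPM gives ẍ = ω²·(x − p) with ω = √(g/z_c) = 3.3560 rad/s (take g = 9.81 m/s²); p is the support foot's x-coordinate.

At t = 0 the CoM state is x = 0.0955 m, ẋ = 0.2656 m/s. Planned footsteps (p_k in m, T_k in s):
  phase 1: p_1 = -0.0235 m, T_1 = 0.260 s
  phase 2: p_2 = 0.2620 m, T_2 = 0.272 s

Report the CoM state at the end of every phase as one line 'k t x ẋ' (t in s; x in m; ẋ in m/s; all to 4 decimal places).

phase 1: p=-0.0235, T=0.260, ωT=0.872560, cosh=1.405455, sinh=0.987574; start (x,ẋ)=(0.095500, 0.265600) → end (x,ẋ)=(0.221908, 0.767690)
phase 2: p=0.2620, T=0.272, ωT=0.912832, cosh=1.446377, sinh=1.044991; start (x,ẋ)=(0.221908, 0.767690) → end (x,ẋ)=(0.443055, 0.969766)

1 0.2600 0.2219 0.7677
2 0.5320 0.4431 0.9698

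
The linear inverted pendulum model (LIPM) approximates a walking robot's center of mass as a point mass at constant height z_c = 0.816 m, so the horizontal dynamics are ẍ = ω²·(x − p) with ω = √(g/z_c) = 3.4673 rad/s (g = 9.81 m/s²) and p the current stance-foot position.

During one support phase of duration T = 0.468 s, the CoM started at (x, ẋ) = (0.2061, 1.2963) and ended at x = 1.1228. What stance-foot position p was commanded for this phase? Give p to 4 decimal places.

ωT = 3.4673·0.468 = 1.622696; cosh(ωT) = 2.632050, sinh(ωT) = 2.434684
x(T) = p + (x₀−p)·cosh(ωT) + (ẋ₀/ω)·sinh(ωT) ⇒ p·(1 − cosh) = x(T) − x₀·cosh − (ẋ₀/ω)·sinh
numerator   = 1.1228 − (0.2061)·2.632050 − (1.2963/3.4673)·2.434684 = -0.329907
denominator = 1 − 2.632050 = -1.632050
p = -0.329907 / -1.632050 = 0.2021

p = 0.2021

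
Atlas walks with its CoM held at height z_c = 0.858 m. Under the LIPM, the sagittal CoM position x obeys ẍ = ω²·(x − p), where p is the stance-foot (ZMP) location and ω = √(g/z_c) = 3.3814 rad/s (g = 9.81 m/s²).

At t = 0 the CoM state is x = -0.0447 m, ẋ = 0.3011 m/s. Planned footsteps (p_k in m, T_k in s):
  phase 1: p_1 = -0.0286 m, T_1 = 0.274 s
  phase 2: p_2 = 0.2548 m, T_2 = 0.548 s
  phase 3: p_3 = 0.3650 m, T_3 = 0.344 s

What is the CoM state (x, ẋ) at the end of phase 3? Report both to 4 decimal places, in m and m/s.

phase 1: p=-0.0286, T=0.274, ωT=0.926504, cosh=1.460799, sinh=1.064864; start (x,ẋ)=(-0.044700, 0.301100) → end (x,ẋ)=(0.042703, 0.381875)
phase 2: p=0.2548, T=0.548, ωT=1.853007, cosh=3.267869, sinh=3.111104; start (x,ẋ)=(0.042703, 0.381875) → end (x,ẋ)=(-0.086956, -0.983320)
phase 3: p=0.3650, T=0.344, ωT=1.163202, cosh=1.756323, sinh=1.443839; start (x,ẋ)=(-0.086956, -0.983320) → end (x,ẋ)=(-0.848653, -3.933567)

x = -0.8487, ẋ = -3.9336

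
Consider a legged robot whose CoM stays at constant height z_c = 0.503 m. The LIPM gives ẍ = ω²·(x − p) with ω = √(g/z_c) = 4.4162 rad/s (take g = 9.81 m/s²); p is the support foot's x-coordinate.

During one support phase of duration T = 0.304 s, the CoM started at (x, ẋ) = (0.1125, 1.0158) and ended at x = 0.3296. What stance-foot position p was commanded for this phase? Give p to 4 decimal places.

p = 0.2974

ωT = 4.4162·0.304 = 1.342525; cosh(ωT) = 2.044942, sinh(ωT) = 1.783756
x(T) = p + (x₀−p)·cosh(ωT) + (ẋ₀/ω)·sinh(ωT) ⇒ p·(1 − cosh) = x(T) − x₀·cosh − (ẋ₀/ω)·sinh
numerator   = 0.3296 − (0.1125)·2.044942 − (1.0158/4.4162)·1.783756 = -0.310750
denominator = 1 − 2.044942 = -1.044942
p = -0.310750 / -1.044942 = 0.2974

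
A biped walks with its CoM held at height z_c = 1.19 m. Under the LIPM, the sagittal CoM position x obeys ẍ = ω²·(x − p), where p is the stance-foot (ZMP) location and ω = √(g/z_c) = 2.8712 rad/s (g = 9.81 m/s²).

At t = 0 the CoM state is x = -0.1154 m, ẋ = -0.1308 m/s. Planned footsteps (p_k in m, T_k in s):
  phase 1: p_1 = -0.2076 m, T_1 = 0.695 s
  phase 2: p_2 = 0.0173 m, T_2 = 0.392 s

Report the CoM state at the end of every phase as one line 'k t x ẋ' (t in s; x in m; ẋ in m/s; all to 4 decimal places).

phase 1: p=-0.2076, T=0.695, ωT=1.995484, cosh=3.745855, sinh=3.609907; start (x,ẋ)=(-0.115400, -0.130800) → end (x,ẋ)=(-0.026685, 0.465674)
phase 2: p=0.0173, T=0.392, ωT=1.125510, cosh=1.703138, sinh=1.378651; start (x,ẋ)=(-0.026685, 0.465674) → end (x,ẋ)=(0.165989, 0.618998)

1 0.6950 -0.0267 0.4657
2 1.0870 0.1660 0.6190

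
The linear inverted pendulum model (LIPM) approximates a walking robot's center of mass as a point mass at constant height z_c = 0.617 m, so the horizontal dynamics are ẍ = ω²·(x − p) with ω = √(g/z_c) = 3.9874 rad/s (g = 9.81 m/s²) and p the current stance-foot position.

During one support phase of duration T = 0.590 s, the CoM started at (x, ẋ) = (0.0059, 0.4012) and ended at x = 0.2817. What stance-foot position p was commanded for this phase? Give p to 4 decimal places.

ωT = 3.9874·0.590 = 2.352566; cosh(ωT) = 5.303818, sinh(ωT) = 5.208693
x(T) = p + (x₀−p)·cosh(ωT) + (ẋ₀/ω)·sinh(ωT) ⇒ p·(1 − cosh) = x(T) − x₀·cosh − (ẋ₀/ω)·sinh
numerator   = 0.2817 − (0.0059)·5.303818 − (0.4012/3.9874)·5.208693 = -0.273675
denominator = 1 − 5.303818 = -4.303818
p = -0.273675 / -4.303818 = 0.0636

p = 0.0636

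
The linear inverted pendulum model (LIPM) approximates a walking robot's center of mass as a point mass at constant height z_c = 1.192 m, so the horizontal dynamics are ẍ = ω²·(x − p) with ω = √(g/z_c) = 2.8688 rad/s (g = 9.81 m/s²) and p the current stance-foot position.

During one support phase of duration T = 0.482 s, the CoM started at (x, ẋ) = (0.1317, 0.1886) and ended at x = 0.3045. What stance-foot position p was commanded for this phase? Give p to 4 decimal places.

ωT = 2.8688·0.482 = 1.382762; cosh(ωT) = 2.118389, sinh(ωT) = 1.867505
x(T) = p + (x₀−p)·cosh(ωT) + (ẋ₀/ω)·sinh(ωT) ⇒ p·(1 − cosh) = x(T) − x₀·cosh − (ẋ₀/ω)·sinh
numerator   = 0.3045 − (0.1317)·2.118389 − (0.1886/2.8688)·1.867505 = -0.097265
denominator = 1 − 2.118389 = -1.118389
p = -0.097265 / -1.118389 = 0.0870

p = 0.0870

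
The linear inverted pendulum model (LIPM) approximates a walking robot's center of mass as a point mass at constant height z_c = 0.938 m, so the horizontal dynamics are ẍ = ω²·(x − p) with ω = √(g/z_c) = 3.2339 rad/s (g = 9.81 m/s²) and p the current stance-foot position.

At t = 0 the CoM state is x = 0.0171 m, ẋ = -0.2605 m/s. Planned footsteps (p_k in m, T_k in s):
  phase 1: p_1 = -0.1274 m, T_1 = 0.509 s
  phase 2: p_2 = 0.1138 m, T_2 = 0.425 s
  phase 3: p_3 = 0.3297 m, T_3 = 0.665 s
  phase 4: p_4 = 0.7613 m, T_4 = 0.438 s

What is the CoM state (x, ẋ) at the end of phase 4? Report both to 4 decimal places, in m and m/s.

phase 1: p=-0.1274, T=0.509, ωT=1.646055, cosh=2.689644, sinh=2.496835; start (x,ẋ)=(0.017100, -0.260500) → end (x,ẋ)=(0.060126, 0.466115)
phase 2: p=0.1138, T=0.425, ωT=1.374408, cosh=2.102862, sinh=1.849872; start (x,ẋ)=(0.060126, 0.466115) → end (x,ẋ)=(0.267561, 0.659083)
phase 3: p=0.3297, T=0.665, ωT=2.150544, cosh=4.352973, sinh=4.236552; start (x,ẋ)=(0.267561, 0.659083) → end (x,ẋ)=(0.922640, 2.017634)
phase 4: p=0.7613, T=0.438, ωT=1.416448, cosh=2.182513, sinh=1.939939; start (x,ẋ)=(0.922640, 2.017634) → end (x,ẋ)=(2.323757, 5.415690)

x = 2.3238, ẋ = 5.4157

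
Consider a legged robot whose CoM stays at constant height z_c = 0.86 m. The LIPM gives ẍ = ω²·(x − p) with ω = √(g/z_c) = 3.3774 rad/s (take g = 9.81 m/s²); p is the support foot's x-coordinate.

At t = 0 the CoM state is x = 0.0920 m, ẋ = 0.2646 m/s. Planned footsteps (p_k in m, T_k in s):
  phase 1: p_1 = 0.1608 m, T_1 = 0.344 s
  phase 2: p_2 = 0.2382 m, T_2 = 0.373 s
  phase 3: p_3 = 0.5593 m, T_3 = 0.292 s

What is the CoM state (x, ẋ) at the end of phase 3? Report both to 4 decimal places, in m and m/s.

x = -0.1591, ẋ = -1.9778

phase 1: p=0.1608, T=0.344, ωT=1.161826, cosh=1.754338, sinh=1.441424; start (x,ẋ)=(0.092000, 0.264600) → end (x,ẋ)=(0.153029, 0.129261)
phase 2: p=0.2382, T=0.373, ωT=1.259770, cosh=1.904165, sinh=1.620446; start (x,ẋ)=(0.153029, 0.129261) → end (x,ẋ)=(0.138038, -0.219998)
phase 3: p=0.5593, T=0.292, ωT=0.986201, cosh=1.527010, sinh=1.154019; start (x,ẋ)=(0.138038, -0.219998) → end (x,ẋ)=(-0.159141, -1.977841)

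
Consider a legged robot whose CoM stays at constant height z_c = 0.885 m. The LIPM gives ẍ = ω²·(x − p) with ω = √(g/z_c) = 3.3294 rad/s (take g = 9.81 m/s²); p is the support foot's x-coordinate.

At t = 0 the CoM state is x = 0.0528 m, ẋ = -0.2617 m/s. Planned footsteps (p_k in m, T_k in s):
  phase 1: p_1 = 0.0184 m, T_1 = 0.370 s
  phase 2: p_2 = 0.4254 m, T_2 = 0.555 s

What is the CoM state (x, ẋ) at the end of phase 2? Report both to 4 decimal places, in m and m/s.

phase 1: p=0.0184, T=0.370, ωT=1.231878, cosh=1.859702, sinh=1.567958; start (x,ẋ)=(0.052800, -0.261700) → end (x,ẋ)=(-0.040872, -0.307104)
phase 2: p=0.4254, T=0.555, ωT=1.847817, cosh=3.251766, sinh=3.094185; start (x,ẋ)=(-0.040872, -0.307104) → end (x,ẋ)=(-1.376215, -5.802062)

x = -1.3762, ẋ = -5.8021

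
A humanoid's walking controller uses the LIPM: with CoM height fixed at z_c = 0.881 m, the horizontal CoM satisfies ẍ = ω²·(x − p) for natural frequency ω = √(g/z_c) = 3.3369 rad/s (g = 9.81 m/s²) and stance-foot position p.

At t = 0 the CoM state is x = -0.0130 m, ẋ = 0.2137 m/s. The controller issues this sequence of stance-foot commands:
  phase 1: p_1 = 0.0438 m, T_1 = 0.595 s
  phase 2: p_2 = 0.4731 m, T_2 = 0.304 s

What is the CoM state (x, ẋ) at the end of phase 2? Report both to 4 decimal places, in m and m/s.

x = -0.1270, ẋ = -1.4629

phase 1: p=0.0438, T=0.595, ωT=1.985455, cosh=3.709841, sinh=3.572523; start (x,ẋ)=(-0.013000, 0.213700) → end (x,ẋ)=(0.061871, 0.115672)
phase 2: p=0.4731, T=0.304, ωT=1.014418, cosh=1.560185, sinh=1.197572; start (x,ẋ)=(0.061871, 0.115672) → end (x,ẋ)=(-0.126981, -1.462876)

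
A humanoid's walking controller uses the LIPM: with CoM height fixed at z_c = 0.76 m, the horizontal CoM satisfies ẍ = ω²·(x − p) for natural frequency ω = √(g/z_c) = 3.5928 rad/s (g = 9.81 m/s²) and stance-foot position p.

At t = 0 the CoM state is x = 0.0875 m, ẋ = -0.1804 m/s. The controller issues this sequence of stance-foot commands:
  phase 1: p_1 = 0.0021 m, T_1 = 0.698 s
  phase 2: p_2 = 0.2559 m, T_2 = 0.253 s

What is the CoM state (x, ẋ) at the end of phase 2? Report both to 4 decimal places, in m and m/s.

x = 0.4282, ẋ = 0.9703

phase 1: p=0.0021, T=0.698, ωT=2.507774, cosh=6.179512, sinh=6.098063; start (x,ẋ)=(0.087500, -0.180400) → end (x,ẋ)=(0.223637, 0.756255)
phase 2: p=0.2559, T=0.253, ωT=0.908978, cosh=1.442361, sinh=1.039425; start (x,ẋ)=(0.223637, 0.756255) → end (x,ẋ)=(0.428156, 0.970309)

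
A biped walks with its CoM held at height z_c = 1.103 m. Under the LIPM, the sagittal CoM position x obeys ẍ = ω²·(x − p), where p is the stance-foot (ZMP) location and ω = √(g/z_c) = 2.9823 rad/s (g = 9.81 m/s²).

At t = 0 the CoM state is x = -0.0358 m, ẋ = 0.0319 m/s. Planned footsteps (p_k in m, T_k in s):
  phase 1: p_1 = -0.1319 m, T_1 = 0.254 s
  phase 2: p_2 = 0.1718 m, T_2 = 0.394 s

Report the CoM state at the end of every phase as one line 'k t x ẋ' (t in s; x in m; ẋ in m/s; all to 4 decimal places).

phase 1: p=-0.1319, T=0.254, ωT=0.757504, cosh=1.300891, sinh=0.832056; start (x,ẋ)=(-0.035800, 0.031900) → end (x,ẋ)=(0.002016, 0.279965)
phase 2: p=0.1718, T=0.394, ωT=1.175026, cosh=1.773519, sinh=1.464708; start (x,ẋ)=(0.002016, 0.279965) → end (x,ẋ)=(0.008184, -0.245129)

1 0.2540 0.0020 0.2800
2 0.6480 0.0082 -0.2451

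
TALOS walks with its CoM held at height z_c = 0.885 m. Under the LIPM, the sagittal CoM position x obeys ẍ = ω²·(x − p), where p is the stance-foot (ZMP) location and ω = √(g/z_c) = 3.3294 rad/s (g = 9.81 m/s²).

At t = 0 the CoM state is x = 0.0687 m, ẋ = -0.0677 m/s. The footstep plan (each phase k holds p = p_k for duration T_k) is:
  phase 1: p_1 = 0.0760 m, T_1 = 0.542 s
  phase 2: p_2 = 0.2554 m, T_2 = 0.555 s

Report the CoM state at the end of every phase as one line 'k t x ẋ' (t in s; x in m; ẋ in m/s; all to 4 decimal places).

phase 1: p=0.0760, T=0.542, ωT=1.804535, cosh=3.120847, sinh=2.956296; start (x,ẋ)=(0.068700, -0.067700) → end (x,ẋ)=(-0.006895, -0.283133)
phase 2: p=0.2554, T=0.555, ωT=1.847817, cosh=3.251766, sinh=3.094185; start (x,ẋ)=(-0.006895, -0.283133) → end (x,ẋ)=(-0.860654, -3.622793)

1 0.5420 -0.0069 -0.2831
2 1.0970 -0.8607 -3.6228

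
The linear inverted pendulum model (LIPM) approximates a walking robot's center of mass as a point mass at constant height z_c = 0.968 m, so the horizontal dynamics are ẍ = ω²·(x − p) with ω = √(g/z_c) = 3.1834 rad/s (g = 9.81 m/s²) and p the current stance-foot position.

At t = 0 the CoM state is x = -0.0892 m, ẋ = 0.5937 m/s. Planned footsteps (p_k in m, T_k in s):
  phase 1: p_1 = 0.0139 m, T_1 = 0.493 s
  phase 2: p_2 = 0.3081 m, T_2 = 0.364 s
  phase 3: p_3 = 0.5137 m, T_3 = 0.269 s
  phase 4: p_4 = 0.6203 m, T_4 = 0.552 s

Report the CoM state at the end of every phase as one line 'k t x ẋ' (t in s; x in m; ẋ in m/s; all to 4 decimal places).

phase 1: p=0.0139, T=0.493, ωT=1.569416, cosh=2.506005, sinh=2.297838; start (x,ẋ)=(-0.089200, 0.593700) → end (x,ẋ)=(0.184075, 0.733645)
phase 2: p=0.3081, T=0.364, ωT=1.158758, cosh=1.749924, sinh=1.436048; start (x,ẋ)=(0.184075, 0.733645) → end (x,ẋ)=(0.422016, 0.716840)
phase 3: p=0.5137, T=0.269, ωT=0.856335, cosh=1.389615, sinh=0.964899; start (x,ẋ)=(0.422016, 0.716840) → end (x,ẋ)=(0.603571, 0.714510)
phase 4: p=0.6203, T=0.552, ωT=1.757237, cosh=2.984460, sinh=2.811939; start (x,ẋ)=(0.603571, 0.714510) → end (x,ẋ)=(1.201510, 1.982680)

1 0.4930 0.1841 0.7336
2 0.8570 0.4220 0.7168
3 1.1260 0.6036 0.7145
4 1.6780 1.2015 1.9827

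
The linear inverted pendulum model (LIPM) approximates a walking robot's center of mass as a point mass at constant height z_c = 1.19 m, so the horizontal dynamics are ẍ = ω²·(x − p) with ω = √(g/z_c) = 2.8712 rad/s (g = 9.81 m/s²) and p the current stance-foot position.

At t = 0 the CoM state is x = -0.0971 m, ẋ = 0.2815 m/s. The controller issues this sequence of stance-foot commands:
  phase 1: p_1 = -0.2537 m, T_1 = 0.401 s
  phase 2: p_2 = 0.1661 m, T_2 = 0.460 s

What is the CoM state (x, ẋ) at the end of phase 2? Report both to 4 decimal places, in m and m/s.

x = 0.8346, ẋ = 2.2270

phase 1: p=-0.2537, T=0.401, ωT=1.151351, cosh=1.739336, sinh=1.423127; start (x,ẋ)=(-0.097100, 0.281500) → end (x,ẋ)=(0.158207, 1.129504)
phase 2: p=0.1661, T=0.460, ωT=1.320752, cosh=2.006586, sinh=1.739651; start (x,ẋ)=(0.158207, 1.129504) → end (x,ẋ)=(0.834625, 2.227022)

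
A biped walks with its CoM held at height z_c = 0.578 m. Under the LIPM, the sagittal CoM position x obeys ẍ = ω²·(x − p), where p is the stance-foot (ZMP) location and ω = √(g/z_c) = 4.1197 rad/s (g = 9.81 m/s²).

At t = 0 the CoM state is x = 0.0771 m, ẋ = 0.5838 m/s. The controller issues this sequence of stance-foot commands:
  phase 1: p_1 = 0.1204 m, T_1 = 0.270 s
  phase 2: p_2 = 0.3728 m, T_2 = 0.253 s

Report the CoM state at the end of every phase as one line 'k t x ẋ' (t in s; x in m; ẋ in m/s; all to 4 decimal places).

phase 1: p=0.1204, T=0.270, ωT=1.112319, cosh=1.685099, sinh=1.356304; start (x,ẋ)=(0.077100, 0.583800) → end (x,ẋ)=(0.239636, 0.741819)
phase 2: p=0.3728, T=0.253, ωT=1.042284, cosh=1.594167, sinh=1.241519; start (x,ẋ)=(0.239636, 0.741819) → end (x,ẋ)=(0.384070, 0.501493)

1 0.2700 0.2396 0.7418
2 0.5230 0.3841 0.5015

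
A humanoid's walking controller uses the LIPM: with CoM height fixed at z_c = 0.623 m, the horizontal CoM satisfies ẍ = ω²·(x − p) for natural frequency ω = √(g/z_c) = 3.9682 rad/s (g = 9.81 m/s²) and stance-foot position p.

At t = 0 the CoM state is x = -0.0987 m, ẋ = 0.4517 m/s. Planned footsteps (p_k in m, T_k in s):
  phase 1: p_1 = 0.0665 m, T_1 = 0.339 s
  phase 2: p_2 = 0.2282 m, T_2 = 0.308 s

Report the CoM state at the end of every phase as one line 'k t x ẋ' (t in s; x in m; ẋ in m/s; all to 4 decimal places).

1 0.3390 -0.0684 -0.2471
2 0.6470 -0.4155 -2.2804

phase 1: p=0.0665, T=0.339, ωT=1.345220, cosh=2.049756, sinh=1.789274; start (x,ẋ)=(-0.098700, 0.451700) → end (x,ẋ)=(-0.068447, -0.247078)
phase 2: p=0.2282, T=0.308, ωT=1.222206, cosh=1.844623, sinh=1.550044; start (x,ẋ)=(-0.068447, -0.247078) → end (x,ẋ)=(-0.415514, -2.280405)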